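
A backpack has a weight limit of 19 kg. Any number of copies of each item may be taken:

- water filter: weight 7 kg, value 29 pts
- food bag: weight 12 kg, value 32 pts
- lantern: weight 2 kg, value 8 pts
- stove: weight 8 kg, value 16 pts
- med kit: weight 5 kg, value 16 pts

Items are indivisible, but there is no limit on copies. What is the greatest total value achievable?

77 pts

Best value-per-unit is water filter at 29/7; filling with it alone gives 2×29 = 58.
Optimal mix: 1×water filter + 6×lantern → weight 19, value 77.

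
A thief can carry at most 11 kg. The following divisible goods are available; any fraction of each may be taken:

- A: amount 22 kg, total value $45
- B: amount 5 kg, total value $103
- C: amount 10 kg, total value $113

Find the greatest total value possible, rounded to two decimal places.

Take in order of value per unit:
- B (103/5 per unit): all 5 → value 103, running total 103.00
- C (113/10 per unit): 6 of 10 → value 6×113/10 = 67.8000, running total 170.80
Total 170.80.

170.80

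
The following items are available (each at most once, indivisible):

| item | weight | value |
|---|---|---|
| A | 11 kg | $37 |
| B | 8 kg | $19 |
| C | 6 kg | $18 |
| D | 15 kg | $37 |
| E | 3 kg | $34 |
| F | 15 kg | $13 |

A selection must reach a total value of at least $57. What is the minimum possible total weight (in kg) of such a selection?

Subsets with value ≥ 57, sorted by total weight:
- A+E: weight 14, value 71
- B+C+E: weight 17, value 71
- D+E: weight 18, value 71
Minimum weight: 14 kg.

14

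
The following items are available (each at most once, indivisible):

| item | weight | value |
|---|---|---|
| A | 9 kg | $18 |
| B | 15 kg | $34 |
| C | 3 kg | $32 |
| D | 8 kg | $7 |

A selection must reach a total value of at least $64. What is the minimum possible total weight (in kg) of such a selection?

Subsets with value ≥ 64, sorted by total weight:
- B+C: weight 18, value 66
- B+C+D: weight 26, value 73
- A+B+C: weight 27, value 84
Minimum weight: 18 kg.

18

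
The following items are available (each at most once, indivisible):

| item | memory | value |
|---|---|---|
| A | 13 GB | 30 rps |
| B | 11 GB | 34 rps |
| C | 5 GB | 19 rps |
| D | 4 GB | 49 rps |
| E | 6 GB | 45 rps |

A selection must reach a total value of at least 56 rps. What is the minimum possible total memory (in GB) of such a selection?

Subsets with value ≥ 56, sorted by total memory:
- C+D: memory 9, value 68
- D+E: memory 10, value 94
- C+E: memory 11, value 64
- C+D+E: memory 15, value 113
Minimum memory: 9 GB.

9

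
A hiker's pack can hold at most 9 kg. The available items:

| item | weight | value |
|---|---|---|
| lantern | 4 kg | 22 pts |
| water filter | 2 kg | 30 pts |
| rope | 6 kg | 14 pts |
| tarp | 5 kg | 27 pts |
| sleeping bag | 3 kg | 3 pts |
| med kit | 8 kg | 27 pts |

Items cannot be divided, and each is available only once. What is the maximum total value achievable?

Check high-value combinations within 9 kg:
- water filter+tarp: weight 2+5=7, value 30+27=57
- lantern+water filter+sleeping bag: weight 4+2+3=9, value 22+30+3=55
- lantern+water filter: weight 4+2=6, value 22+30=52
Best: 57 pts.

57 pts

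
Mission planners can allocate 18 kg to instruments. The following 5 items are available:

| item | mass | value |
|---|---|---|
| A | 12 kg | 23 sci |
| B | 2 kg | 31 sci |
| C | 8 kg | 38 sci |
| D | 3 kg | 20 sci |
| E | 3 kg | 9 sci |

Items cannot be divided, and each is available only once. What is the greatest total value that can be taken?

Check high-value combinations within 18 kg:
- B+C+D+E: mass 2+8+3+3=16, value 31+38+20+9=98
- B+C+D: mass 2+8+3=13, value 31+38+20=89
- B+C+E: mass 2+8+3=13, value 31+38+9=78
- A+B+D: mass 12+2+3=17, value 23+31+20=74
Best: 98 sci.

98 sci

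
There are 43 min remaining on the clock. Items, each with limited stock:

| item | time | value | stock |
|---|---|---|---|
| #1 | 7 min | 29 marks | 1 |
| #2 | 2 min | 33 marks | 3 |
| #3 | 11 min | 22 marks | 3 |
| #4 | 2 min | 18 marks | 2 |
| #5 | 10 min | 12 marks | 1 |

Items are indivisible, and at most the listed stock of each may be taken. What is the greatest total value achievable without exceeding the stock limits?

208 marks

Best selections within time 43 and stock limits:
- 1×#1 + 3×#2 + 2×#3 + 2×#4: time 39, value 208
- 3×#2 + 3×#3 + 2×#4: time 43, value 201
- 1×#1 + 3×#2 + 1×#3 + 2×#4 + 1×#5: time 38, value 198
- 3×#2 + 2×#3 + 2×#4 + 1×#5: time 42, value 191
Best: 208 marks.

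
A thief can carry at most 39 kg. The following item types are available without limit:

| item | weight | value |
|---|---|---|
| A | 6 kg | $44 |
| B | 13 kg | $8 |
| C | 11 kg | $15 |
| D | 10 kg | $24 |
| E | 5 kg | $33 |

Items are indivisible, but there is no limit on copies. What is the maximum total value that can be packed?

$275

Best value-per-unit is A at 44/6; filling with it alone gives 6×44 = 264.
Optimal mix: 4×A + 3×E → weight 39, value 275.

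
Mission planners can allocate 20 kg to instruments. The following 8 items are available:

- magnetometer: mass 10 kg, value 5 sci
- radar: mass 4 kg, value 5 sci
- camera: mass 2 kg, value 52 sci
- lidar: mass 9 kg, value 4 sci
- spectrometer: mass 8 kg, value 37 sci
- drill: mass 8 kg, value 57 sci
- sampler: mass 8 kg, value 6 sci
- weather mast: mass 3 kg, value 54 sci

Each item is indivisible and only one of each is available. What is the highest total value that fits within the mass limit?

168 sci

Check high-value combinations within 20 kg:
- radar+camera+drill+weather mast: mass 4+2+8+3=17, value 5+52+57+54=168
- camera+drill+weather mast: mass 2+8+3=13, value 52+57+54=163
- radar+camera+spectrometer+weather mast: mass 4+2+8+3=17, value 5+52+37+54=148
- spectrometer+drill+weather mast: mass 8+8+3=19, value 37+57+54=148
Best: 168 sci.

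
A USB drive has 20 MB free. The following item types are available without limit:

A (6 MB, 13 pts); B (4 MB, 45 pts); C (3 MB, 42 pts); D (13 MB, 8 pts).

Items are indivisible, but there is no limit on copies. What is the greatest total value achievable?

Best value-per-unit is C at 42/3; filling with it alone gives 6×42 = 252.
Optimal mix: 2×B + 4×C → size 20, value 258.

258 pts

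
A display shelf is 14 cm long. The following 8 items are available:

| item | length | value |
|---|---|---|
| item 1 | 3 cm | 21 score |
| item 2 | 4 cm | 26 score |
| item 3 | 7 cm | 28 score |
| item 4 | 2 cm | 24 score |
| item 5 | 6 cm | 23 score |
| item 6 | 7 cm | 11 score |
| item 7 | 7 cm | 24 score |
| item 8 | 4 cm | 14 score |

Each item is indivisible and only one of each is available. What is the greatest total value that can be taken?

Check high-value combinations within 14 cm:
- item 1+item 2+item 4+item 8: length 3+4+2+4=13, value 21+26+24+14=85
- item 2+item 3+item 4: length 4+7+2=13, value 26+28+24=78
- item 1+item 2+item 3: length 3+4+7=14, value 21+26+28=75
- item 2+item 4+item 7: length 4+2+7=13, value 26+24+24=74
- item 1+item 3+item 4: length 3+7+2=12, value 21+28+24=73
Best: 85 score.

85 score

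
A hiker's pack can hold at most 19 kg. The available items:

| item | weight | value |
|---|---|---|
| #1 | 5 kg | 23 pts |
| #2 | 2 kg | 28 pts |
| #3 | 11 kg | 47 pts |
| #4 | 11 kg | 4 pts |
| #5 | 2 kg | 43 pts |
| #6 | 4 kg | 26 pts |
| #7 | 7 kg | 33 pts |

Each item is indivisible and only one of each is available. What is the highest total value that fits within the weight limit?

Check high-value combinations within 19 kg:
- #2+#3+#5+#6: weight 2+11+2+4=19, value 28+47+43+26=144
- #2+#5+#6+#7: weight 2+2+4+7=15, value 28+43+26+33=130
- #1+#2+#5+#7: weight 5+2+2+7=16, value 23+28+43+33=127
- #1+#5+#6+#7: weight 5+2+4+7=18, value 23+43+26+33=125
- #1+#2+#5+#6: weight 5+2+2+4=13, value 23+28+43+26=120
Best: 144 pts.

144 pts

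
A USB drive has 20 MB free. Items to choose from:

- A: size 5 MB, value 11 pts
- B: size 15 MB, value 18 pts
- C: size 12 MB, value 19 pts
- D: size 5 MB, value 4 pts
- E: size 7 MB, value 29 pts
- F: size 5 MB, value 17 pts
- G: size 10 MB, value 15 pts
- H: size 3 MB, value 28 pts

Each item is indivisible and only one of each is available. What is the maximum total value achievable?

85 pts

Check high-value combinations within 20 MB:
- A+E+F+H: size 5+7+5+3=20, value 11+29+17+28=85
- D+E+F+H: size 5+7+5+3=20, value 4+29+17+28=78
- E+F+H: size 7+5+3=15, value 29+17+28=74
Best: 85 pts.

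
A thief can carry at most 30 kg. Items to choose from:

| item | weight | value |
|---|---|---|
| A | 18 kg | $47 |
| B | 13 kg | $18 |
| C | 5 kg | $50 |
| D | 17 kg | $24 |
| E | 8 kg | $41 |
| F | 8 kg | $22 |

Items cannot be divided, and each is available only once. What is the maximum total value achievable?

$115

Check high-value combinations within 30 kg:
- C+D+E: weight 5+17+8=30, value 50+24+41=115
- C+E+F: weight 5+8+8=21, value 50+41+22=113
- B+C+E: weight 13+5+8=26, value 18+50+41=109
Best: $115.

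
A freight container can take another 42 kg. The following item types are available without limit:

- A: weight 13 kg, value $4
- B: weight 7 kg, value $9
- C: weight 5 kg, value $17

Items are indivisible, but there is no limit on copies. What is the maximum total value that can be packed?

$136

Best value-per-unit is C at 17/5, and filling with it alone uses weight 8×5=40. No mix of the others beats 8×17 = 136.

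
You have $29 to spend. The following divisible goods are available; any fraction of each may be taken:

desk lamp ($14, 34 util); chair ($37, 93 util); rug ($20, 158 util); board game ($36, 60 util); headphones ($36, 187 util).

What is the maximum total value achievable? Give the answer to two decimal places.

Take in order of value per unit:
- rug (158/20 per unit): all 20 → value 158, running total 158.00
- headphones (187/36 per unit): 9 of 36 → value 9×187/36 = 46.7500, running total 204.75
Total 204.75.

204.75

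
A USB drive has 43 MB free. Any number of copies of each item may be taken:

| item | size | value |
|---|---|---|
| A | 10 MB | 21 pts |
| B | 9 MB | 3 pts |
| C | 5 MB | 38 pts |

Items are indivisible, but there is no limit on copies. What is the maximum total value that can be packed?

Best value-per-unit is C at 38/5, and filling with it alone uses size 8×5=40. No mix of the others beats 8×38 = 304.

304 pts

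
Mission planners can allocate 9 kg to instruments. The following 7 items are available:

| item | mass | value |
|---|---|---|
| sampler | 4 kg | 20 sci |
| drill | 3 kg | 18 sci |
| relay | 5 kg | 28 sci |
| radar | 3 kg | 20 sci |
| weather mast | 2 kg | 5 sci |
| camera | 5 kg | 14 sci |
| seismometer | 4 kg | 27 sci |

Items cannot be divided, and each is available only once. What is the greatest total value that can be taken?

Check high-value combinations within 9 kg:
- relay+seismometer: mass 5+4=9, value 28+27=55
- radar+weather mast+seismometer: mass 3+2+4=9, value 20+5+27=52
- drill+weather mast+seismometer: mass 3+2+4=9, value 18+5+27=50
- relay+radar: mass 5+3=8, value 28+20=48
- sampler+relay: mass 4+5=9, value 20+28=48
Best: 55 sci.

55 sci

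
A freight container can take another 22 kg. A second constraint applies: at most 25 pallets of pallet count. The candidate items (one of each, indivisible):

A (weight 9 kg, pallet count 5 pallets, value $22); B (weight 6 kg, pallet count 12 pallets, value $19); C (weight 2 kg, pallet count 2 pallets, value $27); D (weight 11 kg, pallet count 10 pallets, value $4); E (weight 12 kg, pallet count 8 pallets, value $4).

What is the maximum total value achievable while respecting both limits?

Feasible sets respecting both limits:
- A+B+C: weight 17, pallet count 19, value 68
- A+C+D: weight 22, pallet count 17, value 53
- B+C+D: weight 19, pallet count 24, value 50
- B+C+E: weight 20, pallet count 22, value 50
Best: $68.

$68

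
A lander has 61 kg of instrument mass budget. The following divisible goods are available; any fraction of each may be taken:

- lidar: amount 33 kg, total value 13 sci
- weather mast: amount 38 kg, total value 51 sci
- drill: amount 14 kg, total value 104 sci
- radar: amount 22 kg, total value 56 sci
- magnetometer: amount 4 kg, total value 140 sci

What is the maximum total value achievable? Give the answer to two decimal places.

328.18

Take in order of value per unit:
- magnetometer (140/4 per unit): all 4 → value 140, running total 140.00
- drill (104/14 per unit): all 14 → value 104, running total 244.00
- radar (56/22 per unit): all 22 → value 56, running total 300.00
- weather mast (51/38 per unit): 21 of 38 → value 21×51/38 = 28.1842, running total 328.18
Total 328.18.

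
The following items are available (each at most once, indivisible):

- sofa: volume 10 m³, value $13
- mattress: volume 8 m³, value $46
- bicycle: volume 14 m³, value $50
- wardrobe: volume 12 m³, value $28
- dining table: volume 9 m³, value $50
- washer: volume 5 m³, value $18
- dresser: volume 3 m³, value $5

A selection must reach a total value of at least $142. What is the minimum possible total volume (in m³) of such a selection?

31

Subsets with value ≥ 142, sorted by total volume:
- mattress+bicycle+dining table: volume 31, value 146
- mattress+bicycle+dining table+dresser: volume 34, value 151
Minimum volume: 31 m³.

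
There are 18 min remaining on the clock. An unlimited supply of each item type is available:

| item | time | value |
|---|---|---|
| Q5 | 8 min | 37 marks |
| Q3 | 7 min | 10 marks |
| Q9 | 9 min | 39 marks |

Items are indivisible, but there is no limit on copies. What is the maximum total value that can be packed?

Best value-per-unit is Q5 at 37/8; filling with it alone gives 2×37 = 74.
Optimal mix: 2×Q9 → time 18, value 78.

78 marks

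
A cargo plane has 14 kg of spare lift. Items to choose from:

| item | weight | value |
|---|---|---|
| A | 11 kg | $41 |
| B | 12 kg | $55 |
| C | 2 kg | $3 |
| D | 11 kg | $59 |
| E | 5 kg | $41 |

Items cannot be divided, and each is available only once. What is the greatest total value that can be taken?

$62

Check high-value combinations within 14 kg:
- C+D: weight 2+11=13, value 3+59=62
- D: weight 11, value 59
- B+C: weight 12+2=14, value 55+3=58
- B: weight 12, value 55
- C+E: weight 2+5=7, value 3+41=44
Best: $62.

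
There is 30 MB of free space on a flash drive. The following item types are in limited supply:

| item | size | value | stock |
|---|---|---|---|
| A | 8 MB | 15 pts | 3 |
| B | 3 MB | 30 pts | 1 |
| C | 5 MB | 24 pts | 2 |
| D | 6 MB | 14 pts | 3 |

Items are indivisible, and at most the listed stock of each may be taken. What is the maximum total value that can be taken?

Top feasible selections:
- 2×A + 1×B + 2×C: size 29, value 108
- 1×A + 1×B + 2×C + 1×D: size 27, value 107
- 1×B + 2×C + 2×D: size 25, value 106
- 2×A + 1×B + 1×C + 1×D: size 30, value 98
Best: 108 pts.

108 pts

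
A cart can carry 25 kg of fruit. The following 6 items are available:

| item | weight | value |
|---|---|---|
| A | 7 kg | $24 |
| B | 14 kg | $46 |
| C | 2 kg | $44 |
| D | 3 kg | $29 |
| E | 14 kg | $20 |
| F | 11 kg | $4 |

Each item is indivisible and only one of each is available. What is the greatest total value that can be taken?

Check high-value combinations within 25 kg:
- B+C+D: weight 14+2+3=19, value 46+44+29=119
- A+B+C: weight 7+14+2=23, value 24+46+44=114
- A+C+D+F: weight 7+2+3+11=23, value 24+44+29+4=101
- A+B+D: weight 7+14+3=24, value 24+46+29=99
- A+C+D: weight 7+2+3=12, value 24+44+29=97
Best: $119.

$119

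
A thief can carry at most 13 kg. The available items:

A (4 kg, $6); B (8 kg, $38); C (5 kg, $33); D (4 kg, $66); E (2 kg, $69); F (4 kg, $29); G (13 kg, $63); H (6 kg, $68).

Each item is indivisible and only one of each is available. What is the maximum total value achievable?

$203

This is a 0/1 knapsack; check combinations near the capacity.
- D+E+H: weight 4+2+6=12, value 66+69+68=203
- C+E+H: weight 5+2+6=13, value 33+69+68=170
- C+D+E: weight 5+4+2=11, value 33+66+69=168
- E+F+H: weight 2+4+6=12, value 69+29+68=166
- D+E+F: weight 4+2+4=10, value 66+69+29=164
Best: $203.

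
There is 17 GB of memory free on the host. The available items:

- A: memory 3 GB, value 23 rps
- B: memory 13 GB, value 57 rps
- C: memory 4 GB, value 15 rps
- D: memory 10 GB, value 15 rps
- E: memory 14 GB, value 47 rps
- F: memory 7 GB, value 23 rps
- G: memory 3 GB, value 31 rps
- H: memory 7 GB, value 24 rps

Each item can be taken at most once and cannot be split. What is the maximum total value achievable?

93 rps

This is a 0/1 knapsack; check combinations near the capacity.
- A+C+G+H: memory 3+4+3+7=17, value 23+15+31+24=93
- A+C+F+G: memory 3+4+7+3=17, value 23+15+23+31=92
- B+G: memory 13+3=16, value 57+31=88
- A+B: memory 3+13=16, value 23+57=80
Best: 93 rps.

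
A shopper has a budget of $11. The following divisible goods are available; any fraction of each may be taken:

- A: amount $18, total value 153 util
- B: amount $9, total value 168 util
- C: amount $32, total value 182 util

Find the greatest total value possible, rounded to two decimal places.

Take in order of value per unit:
- B (168/9 per unit): all 9 → value 168, running total 168.00
- A (153/18 per unit): 2 of 18 → value 2×153/18 = 17.0000, running total 185.00
Total 185.00.

185.00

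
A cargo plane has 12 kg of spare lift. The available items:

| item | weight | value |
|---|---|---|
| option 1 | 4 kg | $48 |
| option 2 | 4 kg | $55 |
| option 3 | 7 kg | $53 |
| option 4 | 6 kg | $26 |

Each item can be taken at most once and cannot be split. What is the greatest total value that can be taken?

$108

Check high-value combinations within 12 kg:
- option 2+option 3: weight 4+7=11, value 55+53=108
- option 1+option 2: weight 4+4=8, value 48+55=103
- option 1+option 3: weight 4+7=11, value 48+53=101
- option 2+option 4: weight 4+6=10, value 55+26=81
Best: $108.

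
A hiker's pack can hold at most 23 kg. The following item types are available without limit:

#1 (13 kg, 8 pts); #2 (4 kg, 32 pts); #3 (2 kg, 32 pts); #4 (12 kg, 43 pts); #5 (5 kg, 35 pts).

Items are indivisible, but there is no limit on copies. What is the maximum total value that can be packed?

352 pts

Best value-per-unit is #3 at 32/2, and filling with it alone uses weight 11×2=22. No mix of the others beats 11×32 = 352.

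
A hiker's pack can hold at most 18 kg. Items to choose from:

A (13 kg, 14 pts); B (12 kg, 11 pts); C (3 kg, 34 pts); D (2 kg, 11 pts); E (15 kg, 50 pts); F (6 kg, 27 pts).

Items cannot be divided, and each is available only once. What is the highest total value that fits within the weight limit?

84 pts

Check high-value combinations within 18 kg:
- C+E: weight 3+15=18, value 34+50=84
- C+D+F: weight 3+2+6=11, value 34+11+27=72
- C+F: weight 3+6=9, value 34+27=61
Best: 84 pts.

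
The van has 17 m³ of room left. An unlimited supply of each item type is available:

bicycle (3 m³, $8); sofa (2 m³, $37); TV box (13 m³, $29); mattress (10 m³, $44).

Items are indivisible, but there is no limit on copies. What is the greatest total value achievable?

$296

Best value-per-unit is sofa at 37/2, and filling with it alone uses volume 8×2=16. No mix of the others beats 8×37 = 296.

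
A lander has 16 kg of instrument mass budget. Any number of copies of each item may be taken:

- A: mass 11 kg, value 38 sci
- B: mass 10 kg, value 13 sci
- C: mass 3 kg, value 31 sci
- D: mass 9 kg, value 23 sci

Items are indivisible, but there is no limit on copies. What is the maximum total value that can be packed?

155 sci

Best value-per-unit is C at 31/3, and filling with it alone uses mass 5×3=15. No mix of the others beats 5×31 = 155.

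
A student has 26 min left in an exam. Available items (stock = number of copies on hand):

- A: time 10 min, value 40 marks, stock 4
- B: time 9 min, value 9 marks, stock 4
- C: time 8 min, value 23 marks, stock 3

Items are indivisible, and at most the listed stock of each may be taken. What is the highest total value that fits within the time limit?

Best selections within time 26 and stock limits:
- 1×A + 2×C: time 26, value 86
- 2×A: time 20, value 80
- 3×C: time 24, value 69
Best: 86 marks.

86 marks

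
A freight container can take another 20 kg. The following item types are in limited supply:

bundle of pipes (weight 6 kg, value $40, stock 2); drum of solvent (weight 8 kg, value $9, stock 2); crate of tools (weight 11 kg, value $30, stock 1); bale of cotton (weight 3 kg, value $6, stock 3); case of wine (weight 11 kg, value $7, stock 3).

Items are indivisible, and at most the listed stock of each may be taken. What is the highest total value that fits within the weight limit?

$92

Best selections within weight 20 and stock limits:
- 2×bundle of pipes + 2×bale of cotton: weight 18, value 92
- 2×bundle of pipes + 1×drum of solvent: weight 20, value 89
Best: $92.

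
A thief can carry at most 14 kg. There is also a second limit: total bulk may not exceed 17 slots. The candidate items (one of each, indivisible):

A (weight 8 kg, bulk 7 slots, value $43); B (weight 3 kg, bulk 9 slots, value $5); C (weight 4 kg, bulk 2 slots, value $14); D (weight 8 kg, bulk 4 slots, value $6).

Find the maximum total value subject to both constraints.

Feasible sets respecting both limits:
- A+C: weight 12, bulk 9, value 57
- A+B: weight 11, bulk 16, value 48
- A: weight 8, bulk 7, value 43
Best: $57.

$57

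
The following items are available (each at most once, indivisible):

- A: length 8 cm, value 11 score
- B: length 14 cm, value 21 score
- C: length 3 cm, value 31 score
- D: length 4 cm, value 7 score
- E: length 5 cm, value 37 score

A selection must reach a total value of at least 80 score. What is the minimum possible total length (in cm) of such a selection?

Subsets with value ≥ 80, sorted by total length:
- A+C+D+E: length 20, value 86
- B+C+E: length 22, value 89
- B+C+D+E: length 26, value 96
Minimum length: 20 cm.

20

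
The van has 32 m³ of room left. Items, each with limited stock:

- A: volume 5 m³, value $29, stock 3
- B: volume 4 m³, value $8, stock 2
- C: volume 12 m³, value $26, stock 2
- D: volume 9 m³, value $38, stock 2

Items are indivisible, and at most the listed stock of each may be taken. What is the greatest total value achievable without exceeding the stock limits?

Best selections within volume 32 and stock limits:
- 2×A + 1×B + 2×D: volume 32, value 142
- 3×A + 2×B + 1×D: volume 32, value 141
- 2×A + 2×D: volume 28, value 134
Best: $142.

$142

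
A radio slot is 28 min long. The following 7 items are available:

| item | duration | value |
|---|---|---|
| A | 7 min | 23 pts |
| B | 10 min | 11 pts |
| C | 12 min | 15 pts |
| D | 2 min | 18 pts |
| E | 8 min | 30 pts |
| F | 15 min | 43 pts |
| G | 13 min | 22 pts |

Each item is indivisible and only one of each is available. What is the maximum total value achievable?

This is a 0/1 knapsack; check combinations near the capacity.
- D+E+F: duration 2+8+15=25, value 18+30+43=91
- A+D+F: duration 7+2+15=24, value 23+18+43=84
- A+B+D+E: duration 7+10+2+8=27, value 23+11+18+30=82
- A+E+G: duration 7+8+13=28, value 23+30+22=75
Best: 91 pts.

91 pts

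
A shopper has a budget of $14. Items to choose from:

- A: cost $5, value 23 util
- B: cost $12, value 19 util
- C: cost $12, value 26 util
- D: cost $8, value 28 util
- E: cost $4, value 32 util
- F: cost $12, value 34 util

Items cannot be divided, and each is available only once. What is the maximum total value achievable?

60 util

Check high-value combinations within $14:
- D+E: cost 8+4=12, value 28+32=60
- A+E: cost 5+4=9, value 23+32=55
- A+D: cost 5+8=13, value 23+28=51
Best: 60 util.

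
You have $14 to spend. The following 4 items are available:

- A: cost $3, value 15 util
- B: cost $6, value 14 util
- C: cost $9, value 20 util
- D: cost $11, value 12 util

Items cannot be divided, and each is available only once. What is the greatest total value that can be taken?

35 util

Check high-value combinations within $14:
- A+C: cost 3+9=12, value 15+20=35
- A+B: cost 3+6=9, value 15+14=29
- A+D: cost 3+11=14, value 15+12=27
Best: 35 util.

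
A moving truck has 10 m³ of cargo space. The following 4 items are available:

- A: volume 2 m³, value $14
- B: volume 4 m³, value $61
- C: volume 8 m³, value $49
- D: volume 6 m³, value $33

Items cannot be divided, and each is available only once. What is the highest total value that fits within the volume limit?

Check high-value combinations within 10 m³:
- B+D: volume 4+6=10, value 61+33=94
- A+B: volume 2+4=6, value 14+61=75
- A+C: volume 2+8=10, value 14+49=63
- B: volume 4, value 61
- C: volume 8, value 49
Best: $94.

$94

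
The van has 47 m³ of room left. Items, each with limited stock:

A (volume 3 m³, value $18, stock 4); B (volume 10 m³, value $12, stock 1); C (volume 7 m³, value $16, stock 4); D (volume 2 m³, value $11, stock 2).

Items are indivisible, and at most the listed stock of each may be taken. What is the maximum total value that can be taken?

Best selections within volume 47 and stock limits:
- 4×A + 4×C + 2×D: volume 44, value 158
- 4×A + 1×B + 3×C + 2×D: volume 47, value 154
- 4×A + 4×C + 1×D: volume 42, value 147
- 4×A + 1×B + 3×C + 1×D: volume 45, value 143
Best: $158.

$158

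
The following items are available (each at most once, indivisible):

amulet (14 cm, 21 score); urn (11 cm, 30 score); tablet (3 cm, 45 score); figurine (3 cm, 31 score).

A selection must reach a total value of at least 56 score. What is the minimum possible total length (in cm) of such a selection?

Subsets with value ≥ 56, sorted by total length:
- tablet+figurine: length 6, value 76
- urn+tablet: length 14, value 75
Minimum length: 6 cm.

6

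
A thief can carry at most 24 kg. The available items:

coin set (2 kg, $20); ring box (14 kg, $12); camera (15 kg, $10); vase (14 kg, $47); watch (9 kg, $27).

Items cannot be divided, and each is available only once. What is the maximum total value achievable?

$74

Check high-value combinations within 24 kg:
- vase+watch: weight 14+9=23, value 47+27=74
- coin set+vase: weight 2+14=16, value 20+47=67
- coin set+watch: weight 2+9=11, value 20+27=47
Best: $74.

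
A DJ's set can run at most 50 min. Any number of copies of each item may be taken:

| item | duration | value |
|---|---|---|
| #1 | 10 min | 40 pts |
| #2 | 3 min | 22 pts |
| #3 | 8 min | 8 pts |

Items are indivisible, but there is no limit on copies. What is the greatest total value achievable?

Best value-per-unit is #2 at 22/3, and filling with it alone uses duration 16×3=48. No mix of the others beats 16×22 = 352.

352 pts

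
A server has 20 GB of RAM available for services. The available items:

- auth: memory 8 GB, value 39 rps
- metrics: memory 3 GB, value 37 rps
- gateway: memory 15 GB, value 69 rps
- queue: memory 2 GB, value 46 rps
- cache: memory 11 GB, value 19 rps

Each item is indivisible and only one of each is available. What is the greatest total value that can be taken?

Check high-value combinations within 20 GB:
- metrics+gateway+queue: memory 3+15+2=20, value 37+69+46=152
- auth+metrics+queue: memory 8+3+2=13, value 39+37+46=122
- gateway+queue: memory 15+2=17, value 69+46=115
Best: 152 rps.

152 rps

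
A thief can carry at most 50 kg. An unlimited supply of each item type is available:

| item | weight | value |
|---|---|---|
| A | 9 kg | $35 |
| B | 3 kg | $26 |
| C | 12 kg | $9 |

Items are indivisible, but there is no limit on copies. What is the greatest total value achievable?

$416

Best value-per-unit is B at 26/3, and filling with it alone uses weight 16×3=48. No mix of the others beats 16×26 = 416.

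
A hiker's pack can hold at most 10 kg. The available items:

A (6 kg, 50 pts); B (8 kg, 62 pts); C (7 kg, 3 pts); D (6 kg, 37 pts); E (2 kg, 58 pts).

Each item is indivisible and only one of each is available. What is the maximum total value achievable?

Check high-value combinations within 10 kg:
- B+E: weight 8+2=10, value 62+58=120
- A+E: weight 6+2=8, value 50+58=108
- D+E: weight 6+2=8, value 37+58=95
- B: weight 8, value 62
- C+E: weight 7+2=9, value 3+58=61
Best: 120 pts.

120 pts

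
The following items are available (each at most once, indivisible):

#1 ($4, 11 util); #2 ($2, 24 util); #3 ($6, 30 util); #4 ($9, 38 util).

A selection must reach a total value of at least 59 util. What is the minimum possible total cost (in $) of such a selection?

11

Subsets with value ≥ 59, sorted by total cost:
- #2+#4: cost 11, value 62
- #1+#2+#3: cost 12, value 65
- #1+#2+#4: cost 15, value 73
Minimum cost: 11 $.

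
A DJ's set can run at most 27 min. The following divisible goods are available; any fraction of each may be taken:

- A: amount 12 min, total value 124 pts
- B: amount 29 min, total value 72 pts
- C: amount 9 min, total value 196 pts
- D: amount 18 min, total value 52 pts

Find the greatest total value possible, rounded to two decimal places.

337.33

Take in order of value per unit:
- C (196/9 per unit): all 9 → value 196, running total 196.00
- A (124/12 per unit): all 12 → value 124, running total 320.00
- D (52/18 per unit): 6 of 18 → value 6×52/18 = 17.3333, running total 337.33
Total 337.33.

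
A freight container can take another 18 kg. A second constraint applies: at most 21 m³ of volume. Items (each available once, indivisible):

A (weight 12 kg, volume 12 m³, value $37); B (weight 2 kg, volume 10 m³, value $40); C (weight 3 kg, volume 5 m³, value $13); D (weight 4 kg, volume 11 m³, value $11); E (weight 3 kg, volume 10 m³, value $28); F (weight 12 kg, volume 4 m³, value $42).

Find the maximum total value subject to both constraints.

$95

Feasible sets respecting both limits:
- B+C+F: weight 17, volume 19, value 95
- C+E+F: weight 18, volume 19, value 83
- B+F: weight 14, volume 14, value 82
- E+F: weight 15, volume 14, value 70
Best: $95.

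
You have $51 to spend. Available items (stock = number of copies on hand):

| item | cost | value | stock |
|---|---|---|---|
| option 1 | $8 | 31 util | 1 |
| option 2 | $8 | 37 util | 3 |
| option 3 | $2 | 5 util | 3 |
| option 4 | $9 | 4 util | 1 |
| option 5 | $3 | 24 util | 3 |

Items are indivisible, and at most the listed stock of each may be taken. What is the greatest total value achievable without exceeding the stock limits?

229 util

Best selections within cost 51 and stock limits:
- 1×option 1 + 3×option 2 + 3×option 3 + 3×option 5: cost 47, value 229
- 1×option 1 + 3×option 2 + 2×option 3 + 3×option 5: cost 45, value 224
- 1×option 1 + 3×option 2 + 1×option 3 + 3×option 5: cost 43, value 219
Best: 229 util.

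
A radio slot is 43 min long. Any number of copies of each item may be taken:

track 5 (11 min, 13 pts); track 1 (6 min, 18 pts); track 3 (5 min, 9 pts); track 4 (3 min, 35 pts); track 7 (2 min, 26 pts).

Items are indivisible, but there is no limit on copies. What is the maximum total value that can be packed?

Best value-per-unit is track 7 at 26/2; filling with it alone gives 21×26 = 546.
Optimal mix: 1×track 4 + 20×track 7 → duration 43, value 555.

555 pts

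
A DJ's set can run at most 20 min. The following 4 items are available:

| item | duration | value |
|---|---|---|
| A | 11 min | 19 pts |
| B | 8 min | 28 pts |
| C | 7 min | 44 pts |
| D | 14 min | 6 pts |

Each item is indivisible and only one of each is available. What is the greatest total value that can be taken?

72 pts

This is a 0/1 knapsack; check combinations near the capacity.
- B+C: duration 8+7=15, value 28+44=72
- A+C: duration 11+7=18, value 19+44=63
- A+B: duration 11+8=19, value 19+28=47
- C: duration 7, value 44
- B: duration 8, value 28
Best: 72 pts.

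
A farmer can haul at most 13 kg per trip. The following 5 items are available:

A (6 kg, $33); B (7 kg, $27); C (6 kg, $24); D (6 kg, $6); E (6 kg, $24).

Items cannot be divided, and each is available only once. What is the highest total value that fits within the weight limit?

$60

Check high-value combinations within 13 kg:
- A+B: weight 6+7=13, value 33+27=60
- A+C: weight 6+6=12, value 33+24=57
- A+E: weight 6+6=12, value 33+24=57
- B+C: weight 7+6=13, value 27+24=51
- B+E: weight 7+6=13, value 27+24=51
Best: $60.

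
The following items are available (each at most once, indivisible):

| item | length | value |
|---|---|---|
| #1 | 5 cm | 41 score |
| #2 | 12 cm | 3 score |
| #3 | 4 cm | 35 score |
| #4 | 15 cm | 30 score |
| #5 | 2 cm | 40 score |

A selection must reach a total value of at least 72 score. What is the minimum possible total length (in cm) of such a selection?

Subsets with value ≥ 72, sorted by total length:
- #3+#5: length 6, value 75
- #1+#5: length 7, value 81
- #1+#3: length 9, value 76
- #1+#3+#5: length 11, value 116
Minimum length: 6 cm.

6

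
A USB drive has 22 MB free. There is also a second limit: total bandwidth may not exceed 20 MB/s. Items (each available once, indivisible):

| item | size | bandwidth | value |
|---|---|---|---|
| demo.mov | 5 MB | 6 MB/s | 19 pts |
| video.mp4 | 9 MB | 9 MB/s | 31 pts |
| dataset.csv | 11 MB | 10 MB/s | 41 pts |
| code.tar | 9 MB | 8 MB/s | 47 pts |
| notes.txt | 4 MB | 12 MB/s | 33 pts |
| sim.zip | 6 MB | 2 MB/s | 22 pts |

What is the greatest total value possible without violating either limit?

Feasible sets respecting both limits:
- dataset.csv+code.tar: size 20, bandwidth 18, value 88
- demo.mov+code.tar+sim.zip: size 20, bandwidth 16, value 88
- demo.mov+dataset.csv+sim.zip: size 22, bandwidth 18, value 82
- code.tar+notes.txt: size 13, bandwidth 20, value 80
Best: 88 pts.

88 pts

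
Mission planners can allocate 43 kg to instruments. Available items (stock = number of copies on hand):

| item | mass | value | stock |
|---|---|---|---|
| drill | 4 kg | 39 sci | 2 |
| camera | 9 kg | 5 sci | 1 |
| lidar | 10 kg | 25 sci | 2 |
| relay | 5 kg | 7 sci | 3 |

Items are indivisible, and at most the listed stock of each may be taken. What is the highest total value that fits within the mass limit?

149 sci

Best selections within mass 43 and stock limits:
- 2×drill + 2×lidar + 3×relay: mass 43, value 149
- 2×drill + 2×lidar + 2×relay: mass 38, value 142
Best: 149 sci.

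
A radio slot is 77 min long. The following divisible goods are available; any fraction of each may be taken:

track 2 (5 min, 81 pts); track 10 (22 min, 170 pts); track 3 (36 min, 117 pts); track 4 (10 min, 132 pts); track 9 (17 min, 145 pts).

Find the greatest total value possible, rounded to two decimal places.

602.75

Take in order of value per unit:
- track 2 (81/5 per unit): all 5 → value 81, running total 81.00
- track 4 (132/10 per unit): all 10 → value 132, running total 213.00
- track 9 (145/17 per unit): all 17 → value 145, running total 358.00
- track 10 (170/22 per unit): all 22 → value 170, running total 528.00
- track 3 (117/36 per unit): 23 of 36 → value 23×117/36 = 74.7500, running total 602.75
Total 602.75.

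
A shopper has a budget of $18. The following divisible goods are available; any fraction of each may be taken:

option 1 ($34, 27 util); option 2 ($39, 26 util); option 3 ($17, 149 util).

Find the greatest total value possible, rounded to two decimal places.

149.79

Take in order of value per unit:
- option 3 (149/17 per unit): all 17 → value 149, running total 149.00
- option 1 (27/34 per unit): 1 of 34 → value 1×27/34 = 0.7941, running total 149.79
Total 149.79.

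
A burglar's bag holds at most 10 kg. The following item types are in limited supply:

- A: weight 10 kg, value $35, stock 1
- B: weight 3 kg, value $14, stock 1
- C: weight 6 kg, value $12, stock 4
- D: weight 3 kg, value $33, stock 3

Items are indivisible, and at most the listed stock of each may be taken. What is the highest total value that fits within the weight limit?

Top feasible selections:
- 3×D: weight 9, value 99
- 1×B + 2×D: weight 9, value 80
- 2×D: weight 6, value 66
Best: $99.

$99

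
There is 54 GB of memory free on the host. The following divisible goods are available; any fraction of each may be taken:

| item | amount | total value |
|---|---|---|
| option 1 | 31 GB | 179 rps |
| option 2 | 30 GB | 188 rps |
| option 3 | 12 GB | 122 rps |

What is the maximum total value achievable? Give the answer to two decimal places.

379.29

Take in order of value per unit:
- option 3 (122/12 per unit): all 12 → value 122, running total 122.00
- option 2 (188/30 per unit): all 30 → value 188, running total 310.00
- option 1 (179/31 per unit): 12 of 31 → value 12×179/31 = 69.2903, running total 379.29
Total 379.29.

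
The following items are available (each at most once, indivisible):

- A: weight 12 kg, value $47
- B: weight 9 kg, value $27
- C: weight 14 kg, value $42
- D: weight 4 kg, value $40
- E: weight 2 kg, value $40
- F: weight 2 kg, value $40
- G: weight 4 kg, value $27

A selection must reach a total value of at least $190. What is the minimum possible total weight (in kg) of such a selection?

24

Subsets with value ≥ 190, sorted by total weight:
- A+D+E+F+G: weight 24, value 194
- A+B+D+E+F: weight 29, value 194
- A+B+D+E+F+G: weight 33, value 221
- A+C+D+E+F: weight 34, value 209
Minimum weight: 24 kg.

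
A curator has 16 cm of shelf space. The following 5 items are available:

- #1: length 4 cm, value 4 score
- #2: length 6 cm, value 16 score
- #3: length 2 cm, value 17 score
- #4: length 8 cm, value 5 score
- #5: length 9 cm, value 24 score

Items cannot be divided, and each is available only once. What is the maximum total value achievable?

45 score

Check high-value combinations within 16 cm:
- #1+#3+#5: length 4+2+9=15, value 4+17+24=45
- #3+#5: length 2+9=11, value 17+24=41
- #2+#5: length 6+9=15, value 16+24=40
Best: 45 score.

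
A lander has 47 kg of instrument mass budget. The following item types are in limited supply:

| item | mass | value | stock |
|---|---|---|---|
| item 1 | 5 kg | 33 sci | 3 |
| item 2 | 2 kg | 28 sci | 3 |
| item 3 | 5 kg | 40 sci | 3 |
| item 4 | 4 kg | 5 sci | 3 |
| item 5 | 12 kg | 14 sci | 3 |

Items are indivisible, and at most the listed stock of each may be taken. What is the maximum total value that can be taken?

Best selections within mass 47 and stock limits:
- 3×item 1 + 3×item 2 + 3×item 3 + 2×item 4: mass 44, value 313
- 3×item 1 + 3×item 2 + 3×item 3 + 1×item 4: mass 40, value 308
Best: 313 sci.

313 sci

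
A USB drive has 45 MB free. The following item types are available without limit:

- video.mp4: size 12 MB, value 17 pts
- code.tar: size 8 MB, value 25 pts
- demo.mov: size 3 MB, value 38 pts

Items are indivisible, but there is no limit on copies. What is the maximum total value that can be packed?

Best value-per-unit is demo.mov at 38/3, and filling with it alone uses size 15×3=45. No mix of the others beats 15×38 = 570.

570 pts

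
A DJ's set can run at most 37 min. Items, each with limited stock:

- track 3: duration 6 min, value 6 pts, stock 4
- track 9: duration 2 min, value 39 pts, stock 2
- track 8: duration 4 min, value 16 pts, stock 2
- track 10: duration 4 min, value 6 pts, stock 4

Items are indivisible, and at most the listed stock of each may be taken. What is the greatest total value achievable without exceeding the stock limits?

140 pts

Top feasible selections:
- 1×track 3 + 2×track 9 + 2×track 8 + 4×track 10: duration 34, value 140
- 2×track 3 + 2×track 9 + 2×track 8 + 3×track 10: duration 36, value 140
- 2×track 9 + 2×track 8 + 4×track 10: duration 28, value 134
- 1×track 3 + 2×track 9 + 2×track 8 + 3×track 10: duration 30, value 134
Best: 140 pts.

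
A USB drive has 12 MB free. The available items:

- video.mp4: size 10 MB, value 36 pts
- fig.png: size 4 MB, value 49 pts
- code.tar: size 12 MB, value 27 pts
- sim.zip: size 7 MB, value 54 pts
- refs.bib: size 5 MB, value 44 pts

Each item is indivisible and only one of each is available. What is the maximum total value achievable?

103 pts

This is a 0/1 knapsack; check combinations near the capacity.
- fig.png+sim.zip: size 4+7=11, value 49+54=103
- sim.zip+refs.bib: size 7+5=12, value 54+44=98
- fig.png+refs.bib: size 4+5=9, value 49+44=93
Best: 103 pts.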